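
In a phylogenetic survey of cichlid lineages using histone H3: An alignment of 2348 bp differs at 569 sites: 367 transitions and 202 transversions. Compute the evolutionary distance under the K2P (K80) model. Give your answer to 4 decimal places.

P = 367/2348 ≈ 0.156303 and Q = 202/2348 ≈ 0.086031.
Under the Kimura two-parameter model, d = −½ ln(1 − 2P − Q) − ¼ ln(1 − 2Q).
1 − 2P − Q = 0.601363, giving −½ ln(0.601363) = 0.254278.
1 − 2Q = 0.827938, giving −¼ ln(0.827938) = 0.047204.
d = 0.254278 + 0.047204 = 0.301482.

0.3015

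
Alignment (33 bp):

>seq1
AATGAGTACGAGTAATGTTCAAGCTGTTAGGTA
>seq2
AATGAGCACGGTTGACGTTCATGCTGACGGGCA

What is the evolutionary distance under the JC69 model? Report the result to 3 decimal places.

0.388

The sequences differ at 10 of 33 sites (7, 11, 12, 14, 16, 22, 27, 28, 29, 32), so p = 10/33 ≈ 0.30303.
d = −(3/4) ln(1 − 4p/3) = −0.75 ln(1 − 0.40404) = −0.75 ln(0.59596)
  = −0.75 × (-0.517582) = 0.388187 substitutions/site.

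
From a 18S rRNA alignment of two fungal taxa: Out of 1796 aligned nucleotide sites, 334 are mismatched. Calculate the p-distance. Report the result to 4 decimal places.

p = 334/1796 = 0.185968… ≈ 0.1860 (to 4 d.p.).

0.1860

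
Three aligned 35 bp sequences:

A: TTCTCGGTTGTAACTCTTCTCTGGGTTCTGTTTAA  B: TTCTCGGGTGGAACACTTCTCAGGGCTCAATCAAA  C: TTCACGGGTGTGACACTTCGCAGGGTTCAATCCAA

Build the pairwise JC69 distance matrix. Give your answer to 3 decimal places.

A–B: 9/35 sites differ → p ≈ 0.257143, d = −0.75 ln(1 − 0.342857) = 0.314890 ≈ 0.315.
A–C: 10/35 sites differ → p ≈ 0.285714, d = −0.75 ln(1 − 0.380952) = 0.359679 ≈ 0.360.
B–C: 6/35 sites differ → p ≈ 0.171429, d = −0.75 ln(1 − 0.228572) = 0.194634 ≈ 0.195.

d(A,B) = 0.315, d(A,C) = 0.360, d(B,C) = 0.195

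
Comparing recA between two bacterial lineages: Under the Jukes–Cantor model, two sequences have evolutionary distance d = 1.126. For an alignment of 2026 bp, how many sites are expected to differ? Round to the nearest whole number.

1181

Invert JC69: p = (3/4)(1 − e^(−4d/3)) = 0.75 × (1 − e^(-1.501333)) = 0.75 × (1 − 0.222833) = 0.582875.
Expected differing sites = pL ≈ 0.582875 × 2026 = 1180.90475 ≈ 1181.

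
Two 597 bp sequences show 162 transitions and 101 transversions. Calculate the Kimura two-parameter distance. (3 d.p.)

0.725

P = 162/597 ≈ 0.271357 and Q = 101/597 ≈ 0.169179.
Under the Kimura two-parameter model, d = −½ ln(1 − 2P − Q) − ¼ ln(1 − 2Q).
1 − 2P − Q = 0.288107, giving −½ ln(0.288107) = 0.622212.
1 − 2Q = 0.661642, giving −¼ ln(0.661642) = 0.103258.
d = 0.622212 + 0.103258 = 0.725470.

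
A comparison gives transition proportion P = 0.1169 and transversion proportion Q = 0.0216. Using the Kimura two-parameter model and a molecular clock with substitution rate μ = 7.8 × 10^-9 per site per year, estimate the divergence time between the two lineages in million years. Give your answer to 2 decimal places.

Under the Kimura two-parameter model, d = −½ ln(1 − 2P − Q) − ¼ ln(1 − 2Q).
1 − 2P − Q = 0.7446, giving −½ ln(0.7446) = 0.147454.
1 − 2Q = 0.9568, giving −¼ ln(0.9568) = 0.011040.
d = 0.147454 + 0.011040 = 0.158494.
Under a molecular clock d = 2μt, so t = d/(2μ) = 0.158494 / (2 × 7.8 × 10^-9) = 10.16 million years.

10.16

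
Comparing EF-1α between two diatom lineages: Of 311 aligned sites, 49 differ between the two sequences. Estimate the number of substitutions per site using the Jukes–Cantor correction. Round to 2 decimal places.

0.18

p = 49/311 ≈ 0.157556.
d = −(3/4) ln(1 − 4p/3) = −0.75 ln(1 − 0.210075) = −0.75 ln(0.789925)
  = −0.75 × (-0.235817) = 0.176863 substitutions/site.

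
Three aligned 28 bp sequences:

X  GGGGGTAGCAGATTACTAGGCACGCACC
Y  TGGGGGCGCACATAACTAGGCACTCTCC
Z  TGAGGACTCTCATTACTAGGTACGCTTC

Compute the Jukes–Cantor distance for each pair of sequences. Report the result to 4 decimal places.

d(X,Y) = 0.3041, d(X,Z) = 0.4850, d(Y,Z) = 0.3597

X–Y: 7/28 sites differ → p = 0.25, d = −0.75 ln(1 − 0.333333) = 0.304098 ≈ 0.3041.
X–Z: 10/28 sites differ → p ≈ 0.357143, d = −0.75 ln(1 − 0.476191) = 0.484971 ≈ 0.4850.
Y–Z: 8/28 sites differ → p ≈ 0.285714, d = −0.75 ln(1 − 0.380952) = 0.359679 ≈ 0.3597.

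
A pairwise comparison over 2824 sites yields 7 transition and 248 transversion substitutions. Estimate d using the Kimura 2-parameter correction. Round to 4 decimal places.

0.0970

P = 7/2824 ≈ 0.002479 and Q = 248/2824 ≈ 0.087819.
Under the Kimura two-parameter model, d = −½ ln(1 − 2P − Q) − ¼ ln(1 − 2Q).
1 − 2P − Q = 0.907223, giving −½ ln(0.907223) = 0.048683.
1 − 2Q = 0.824362, giving −¼ ln(0.824362) = 0.048286.
d = 0.048683 + 0.048286 = 0.096969.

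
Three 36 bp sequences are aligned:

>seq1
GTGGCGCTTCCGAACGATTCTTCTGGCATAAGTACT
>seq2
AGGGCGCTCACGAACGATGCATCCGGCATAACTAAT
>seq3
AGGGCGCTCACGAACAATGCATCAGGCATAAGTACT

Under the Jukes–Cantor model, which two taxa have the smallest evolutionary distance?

seq2 and seq3

seq1–seq2: 9/36 differ, p = 0.250, d = 0.304.
seq1–seq3: 8/36 differ, p = 0.222, d = 0.264.
seq2–seq3: 4/36 differ, p = 0.111, d = 0.120.
The smallest distance is between seq2 and seq3.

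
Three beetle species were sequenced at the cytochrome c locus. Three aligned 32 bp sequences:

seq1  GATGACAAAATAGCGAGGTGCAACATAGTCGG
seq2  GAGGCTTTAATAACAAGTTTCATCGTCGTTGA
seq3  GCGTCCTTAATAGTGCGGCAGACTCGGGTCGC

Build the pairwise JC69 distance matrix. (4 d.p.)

seq1–seq2: 14/32 sites differ → p = 0.4375, d = −0.75 ln(1 − 0.583333) = 0.656601 ≈ 0.6566.
seq1–seq3: 17/32 sites differ → p = 0.53125, d = −0.75 ln(1 − 0.708333) = 0.924107 ≈ 0.9241.
seq2–seq3: 18/32 sites differ → p = 0.5625, d = −0.75 ln(1 − 0.75) = 1.039721 ≈ 1.0397.

d(seq1,seq2) = 0.6566, d(seq1,seq3) = 0.9241, d(seq2,seq3) = 1.0397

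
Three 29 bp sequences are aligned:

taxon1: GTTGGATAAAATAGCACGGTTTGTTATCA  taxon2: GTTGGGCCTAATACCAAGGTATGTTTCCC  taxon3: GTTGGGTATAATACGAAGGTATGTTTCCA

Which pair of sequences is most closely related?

taxon2 and taxon3

taxon1–taxon2: 10/29 differ, p = 0.345, d = 0.462.
taxon1–taxon3: 8/29 differ, p = 0.276, d = 0.344.
taxon2–taxon3: 4/29 differ, p = 0.138, d = 0.152.
The smallest distance is between taxon2 and taxon3.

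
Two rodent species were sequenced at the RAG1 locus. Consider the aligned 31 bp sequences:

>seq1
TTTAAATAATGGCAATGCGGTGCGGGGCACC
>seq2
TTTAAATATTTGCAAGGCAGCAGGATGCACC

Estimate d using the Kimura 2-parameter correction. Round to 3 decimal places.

Of 31 sites, 4 differences are transitions and 5 are transversions, so P = 4/31 ≈ 0.129032 and Q = 5/31 ≈ 0.16129.
Under the Kimura two-parameter model, d = −½ ln(1 − 2P − Q) − ¼ ln(1 − 2Q).
1 − 2P − Q = 0.580646, giving −½ ln(0.580646) = 0.271807.
1 − 2Q = 0.67742, giving −¼ ln(0.67742) = 0.097366.
d = 0.271807 + 0.097366 = 0.369173.

0.369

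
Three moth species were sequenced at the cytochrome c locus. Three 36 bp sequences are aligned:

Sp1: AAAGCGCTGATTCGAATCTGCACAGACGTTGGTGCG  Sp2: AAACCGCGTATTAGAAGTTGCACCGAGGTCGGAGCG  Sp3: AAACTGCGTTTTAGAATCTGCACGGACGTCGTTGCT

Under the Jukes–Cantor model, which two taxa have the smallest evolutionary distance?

Sp2 and Sp3

Sp1–Sp2: 10/36 differ, p = 0.278, d = 0.347.
Sp1–Sp3: 10/36 differ, p = 0.278, d = 0.347.
Sp2–Sp3: 9/36 differ, p = 0.250, d = 0.304.
The smallest distance is between Sp2 and Sp3.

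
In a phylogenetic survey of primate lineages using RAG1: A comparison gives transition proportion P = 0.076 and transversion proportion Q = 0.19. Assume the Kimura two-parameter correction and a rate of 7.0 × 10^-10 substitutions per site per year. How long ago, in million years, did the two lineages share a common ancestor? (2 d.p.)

Under the Kimura two-parameter model, d = −½ ln(1 − 2P − Q) − ¼ ln(1 − 2Q).
1 − 2P − Q = 0.658, giving −½ ln(0.658) = 0.209275.
1 − 2Q = 0.62, giving −¼ ln(0.62) = 0.119509.
d = 0.209275 + 0.119509 = 0.328784.
Under a molecular clock d = 2μt, so t = d/(2μ) = 0.328784 / (2 × 7.0 × 10^-10) = 234.85 million years.

234.85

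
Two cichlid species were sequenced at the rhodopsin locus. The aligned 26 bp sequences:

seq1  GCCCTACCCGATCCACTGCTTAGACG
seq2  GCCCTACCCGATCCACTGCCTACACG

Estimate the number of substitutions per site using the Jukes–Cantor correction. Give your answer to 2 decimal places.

The sequences differ at 2 of 26 sites (20, 23), so p = 2/26 ≈ 0.076923.
d = −(3/4) ln(1 − 4p/3) = −0.75 ln(1 − 0.102564) = −0.75 ln(0.897436)
  = −0.75 × (-0.108213) = 0.081160 substitutions/site.

0.08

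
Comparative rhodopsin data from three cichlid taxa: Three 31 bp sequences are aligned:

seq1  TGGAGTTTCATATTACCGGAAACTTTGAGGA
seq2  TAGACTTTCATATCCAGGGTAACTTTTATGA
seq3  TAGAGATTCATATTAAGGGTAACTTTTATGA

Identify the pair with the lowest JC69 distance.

seq2 and seq3

seq1–seq2: 9/31 differ, p = 0.290, d = 0.367.
seq1–seq3: 7/31 differ, p = 0.226, d = 0.269.
seq2–seq3: 4/31 differ, p = 0.129, d = 0.142.
The smallest distance is between seq2 and seq3.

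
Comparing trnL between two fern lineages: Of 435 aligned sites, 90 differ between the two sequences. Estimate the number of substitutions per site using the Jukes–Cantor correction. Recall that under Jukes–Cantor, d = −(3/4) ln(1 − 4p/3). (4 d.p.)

0.2421

p = 90/435 ≈ 0.206897.
d = −(3/4) ln(1 − 4p/3) = −0.75 ln(1 − 0.275863) = −0.75 ln(0.724137)
  = −0.75 × (-0.322775) = 0.242081 substitutions/site.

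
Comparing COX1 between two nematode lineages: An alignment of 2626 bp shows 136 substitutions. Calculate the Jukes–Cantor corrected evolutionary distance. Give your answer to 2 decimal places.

p = 136/2626 ≈ 0.05179.
d = −(3/4) ln(1 − 4p/3) = −0.75 ln(1 − 0.069053) = −0.75 ln(0.930947)
  = −0.75 × (-0.071553) = 0.053665 substitutions/site.

0.05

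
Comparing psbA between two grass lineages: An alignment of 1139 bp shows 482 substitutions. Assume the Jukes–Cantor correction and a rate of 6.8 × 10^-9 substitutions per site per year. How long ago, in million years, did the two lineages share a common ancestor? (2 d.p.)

p = 482/1139 ≈ 0.423178.
d = −(3/4) ln(1 − 4p/3) = −0.75 ln(1 − 0.564237) = −0.75 ln(0.435763)
  = −0.75 × (-0.830657) = 0.622993 substitutions/site.
Under a molecular clock d = 2μt, so t = d/(2μ) = 0.622993 / (2 × 6.8 × 10^-9) = 45.81 million years.

45.81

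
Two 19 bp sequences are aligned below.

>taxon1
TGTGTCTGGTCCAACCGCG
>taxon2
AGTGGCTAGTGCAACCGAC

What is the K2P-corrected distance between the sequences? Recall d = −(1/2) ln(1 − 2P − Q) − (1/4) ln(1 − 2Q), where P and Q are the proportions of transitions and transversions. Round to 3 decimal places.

Of 19 sites, 1 differences are transitions and 5 are transversions, so P = 1/19 ≈ 0.052632 and Q = 5/19 ≈ 0.263158.
Under the Kimura two-parameter model, d = −½ ln(1 − 2P − Q) − ¼ ln(1 − 2Q).
1 − 2P − Q = 0.631578, giving −½ ln(0.631578) = 0.229767.
1 − 2Q = 0.473684, giving −¼ ln(0.473684) = 0.186804.
d = 0.229767 + 0.186804 = 0.416571.

0.417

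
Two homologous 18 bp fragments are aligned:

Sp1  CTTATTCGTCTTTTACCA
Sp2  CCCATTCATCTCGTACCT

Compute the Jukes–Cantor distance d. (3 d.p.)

0.441

The sequences differ at 6 of 18 sites (2, 3, 8, 12, 13, 18), so p = 6/18 ≈ 0.333333.
d = −(3/4) ln(1 − 4p/3) = −0.75 ln(1 − 0.444444) = −0.75 ln(0.555556)
  = −0.75 × (-0.587786) = 0.440840 substitutions/site.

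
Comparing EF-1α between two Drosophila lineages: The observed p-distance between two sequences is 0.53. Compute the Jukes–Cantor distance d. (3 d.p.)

0.920

d = −(3/4) ln(1 − 4p/3) = −0.75 ln(1 − 0.706667) = −0.75 ln(0.293333)
  = −0.75 × (-1.226447) = 0.919835 substitutions/site.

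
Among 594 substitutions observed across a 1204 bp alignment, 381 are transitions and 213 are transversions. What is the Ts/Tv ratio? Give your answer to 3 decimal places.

1.789

R = 381/213 = 1.788732… ≈ 1.789 (to 3 d.p.).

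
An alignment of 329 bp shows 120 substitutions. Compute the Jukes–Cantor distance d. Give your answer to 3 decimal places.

0.500

p = 120/329 ≈ 0.364742.
d = −(3/4) ln(1 − 4p/3) = −0.75 ln(1 − 0.486323) = −0.75 ln(0.513677)
  = −0.75 × (-0.666161) = 0.499621 substitutions/site.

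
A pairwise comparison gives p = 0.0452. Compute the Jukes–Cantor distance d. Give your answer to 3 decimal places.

d = −(3/4) ln(1 − 4p/3) = −0.75 ln(1 − 0.060267) = −0.75 ln(0.939733)
  = −0.75 × (-0.062159) = 0.046619 substitutions/site.

0.047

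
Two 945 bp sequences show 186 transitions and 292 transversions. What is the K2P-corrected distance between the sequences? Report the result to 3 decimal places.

0.847

P = 186/945 ≈ 0.196825 and Q = 292/945 ≈ 0.308995.
Under the Kimura two-parameter model, d = −½ ln(1 − 2P − Q) − ¼ ln(1 − 2Q).
1 − 2P − Q = 0.297355, giving −½ ln(0.297355) = 0.606414.
1 − 2Q = 0.38201, giving −¼ ln(0.38201) = 0.240577.
d = 0.606414 + 0.240577 = 0.846991.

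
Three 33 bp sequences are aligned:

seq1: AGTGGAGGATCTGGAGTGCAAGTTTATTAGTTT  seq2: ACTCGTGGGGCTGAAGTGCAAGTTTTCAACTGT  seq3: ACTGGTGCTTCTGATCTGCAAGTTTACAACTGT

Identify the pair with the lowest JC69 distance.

seq2 and seq3

seq1–seq2: 11/33 differ, p = 0.333, d = 0.441.
seq1–seq3: 11/33 differ, p = 0.333, d = 0.441.
seq2–seq3: 7/33 differ, p = 0.212, d = 0.249.
The smallest distance is between seq2 and seq3.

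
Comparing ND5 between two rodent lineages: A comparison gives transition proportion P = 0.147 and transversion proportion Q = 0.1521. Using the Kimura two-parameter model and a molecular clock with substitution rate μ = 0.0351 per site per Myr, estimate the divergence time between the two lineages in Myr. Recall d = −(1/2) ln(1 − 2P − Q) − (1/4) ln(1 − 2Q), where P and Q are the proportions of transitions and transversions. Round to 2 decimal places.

5.50

Under the Kimura two-parameter model, d = −½ ln(1 − 2P − Q) − ¼ ln(1 − 2Q).
1 − 2P − Q = 0.5539, giving −½ ln(0.5539) = 0.295386.
1 − 2Q = 0.6958, giving −¼ ln(0.6958) = 0.090673.
d = 0.295386 + 0.090673 = 0.386059.
Under a molecular clock d = 2μt, so t = d/(2μ) = 0.386059 / (2 × 0.0351) = 5.50 Myr.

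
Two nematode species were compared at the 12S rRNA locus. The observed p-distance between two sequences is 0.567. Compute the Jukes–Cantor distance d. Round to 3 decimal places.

1.058

d = −(3/4) ln(1 − 4p/3) = −0.75 ln(1 − 0.756) = −0.75 ln(0.244)
  = −0.75 × (-1.410587) = 1.057940 substitutions/site.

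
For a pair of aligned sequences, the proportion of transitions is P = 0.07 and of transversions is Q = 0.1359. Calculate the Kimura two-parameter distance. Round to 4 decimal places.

0.2407

Under the Kimura two-parameter model, d = −½ ln(1 − 2P − Q) − ¼ ln(1 − 2Q).
1 − 2P − Q = 0.7241, giving −½ ln(0.7241) = 0.161413.
1 − 2Q = 0.7282, giving −¼ ln(0.7282) = 0.079295.
d = 0.161413 + 0.079295 = 0.240708.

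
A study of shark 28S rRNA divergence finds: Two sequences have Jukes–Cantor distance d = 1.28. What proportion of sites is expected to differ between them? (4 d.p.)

0.6139

p = (3/4)(1 − e^(−4d/3)) = 0.75 × (1 − e^(-1.706667)) = 0.75 × (1 − 0.181470) = 0.613898.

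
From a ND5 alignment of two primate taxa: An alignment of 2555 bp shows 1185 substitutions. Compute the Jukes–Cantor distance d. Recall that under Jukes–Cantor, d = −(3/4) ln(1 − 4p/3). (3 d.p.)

p = 1185/2555 ≈ 0.463796.
d = −(3/4) ln(1 − 4p/3) = −0.75 ln(1 − 0.618395) = −0.75 ln(0.381605)
  = −0.75 × (-0.963369) = 0.722527 substitutions/site.

0.723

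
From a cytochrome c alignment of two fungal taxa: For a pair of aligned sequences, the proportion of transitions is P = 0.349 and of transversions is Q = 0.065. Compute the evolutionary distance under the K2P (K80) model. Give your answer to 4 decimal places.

0.7547

Under the Kimura two-parameter model, d = −½ ln(1 − 2P − Q) − ¼ ln(1 − 2Q).
1 − 2P − Q = 0.237, giving −½ ln(0.237) = 0.719848.
1 − 2Q = 0.87, giving −¼ ln(0.87) = 0.034816.
d = 0.719848 + 0.034816 = 0.754664.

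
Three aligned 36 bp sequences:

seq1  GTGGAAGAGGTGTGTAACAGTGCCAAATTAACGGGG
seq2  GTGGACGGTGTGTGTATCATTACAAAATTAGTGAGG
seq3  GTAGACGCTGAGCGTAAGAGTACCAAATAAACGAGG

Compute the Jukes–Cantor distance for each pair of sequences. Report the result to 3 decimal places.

seq1–seq2: 10/36 sites differ → p ≈ 0.277778, d = −0.75 ln(1 − 0.370371) = 0.346968 ≈ 0.347.
seq1–seq3: 10/36 sites differ → p ≈ 0.277778, d = −0.75 ln(1 − 0.370371) = 0.346968 ≈ 0.347.
seq2–seq3: 11/36 sites differ → p ≈ 0.305556, d = −0.75 ln(1 − 0.407408) = 0.392437 ≈ 0.392.

d(seq1,seq2) = 0.347, d(seq1,seq3) = 0.347, d(seq2,seq3) = 0.392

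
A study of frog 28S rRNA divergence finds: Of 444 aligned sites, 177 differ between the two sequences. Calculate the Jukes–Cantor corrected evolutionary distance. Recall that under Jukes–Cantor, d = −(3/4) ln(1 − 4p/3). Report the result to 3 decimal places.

p = 177/444 ≈ 0.398649.
d = −(3/4) ln(1 − 4p/3) = −0.75 ln(1 − 0.531532) = −0.75 ln(0.468468)
  = −0.75 × (-0.758287) = 0.568715 substitutions/site.

0.569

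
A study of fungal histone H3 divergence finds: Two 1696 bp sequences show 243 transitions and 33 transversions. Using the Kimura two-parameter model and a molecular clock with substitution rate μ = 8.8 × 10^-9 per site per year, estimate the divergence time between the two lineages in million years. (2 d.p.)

P = 243/1696 ≈ 0.143278 and Q = 33/1696 ≈ 0.019458.
Under the Kimura two-parameter model, d = −½ ln(1 − 2P − Q) − ¼ ln(1 − 2Q).
1 − 2P − Q = 0.693986, giving −½ ln(0.693986) = 0.182652.
1 − 2Q = 0.961084, giving −¼ ln(0.961084) = 0.009923.
d = 0.182652 + 0.009923 = 0.192575.
Under a molecular clock d = 2μt, so t = d/(2μ) = 0.192575 / (2 × 8.8 × 10^-9) = 10.94 million years.

10.94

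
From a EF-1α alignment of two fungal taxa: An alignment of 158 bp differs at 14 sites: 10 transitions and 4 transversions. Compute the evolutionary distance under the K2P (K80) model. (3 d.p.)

0.095

P = 10/158 ≈ 0.063291 and Q = 4/158 ≈ 0.025316.
Under the Kimura two-parameter model, d = −½ ln(1 − 2P − Q) − ¼ ln(1 − 2Q).
1 − 2P − Q = 0.848102, giving −½ ln(0.848102) = 0.082377.
1 − 2Q = 0.949368, giving −¼ ln(0.949368) = 0.012990.
d = 0.082377 + 0.012990 = 0.095367.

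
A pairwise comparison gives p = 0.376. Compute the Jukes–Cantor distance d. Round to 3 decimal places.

d = −(3/4) ln(1 − 4p/3) = −0.75 ln(1 − 0.501333) = −0.75 ln(0.498667)
  = −0.75 × (-0.695817) = 0.521863 substitutions/site.

0.522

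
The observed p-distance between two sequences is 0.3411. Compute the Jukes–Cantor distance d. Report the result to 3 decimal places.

0.455

d = −(3/4) ln(1 − 4p/3) = −0.75 ln(1 − 0.4548) = −0.75 ln(0.5452)
  = −0.75 × (-0.606603) = 0.454952 substitutions/site.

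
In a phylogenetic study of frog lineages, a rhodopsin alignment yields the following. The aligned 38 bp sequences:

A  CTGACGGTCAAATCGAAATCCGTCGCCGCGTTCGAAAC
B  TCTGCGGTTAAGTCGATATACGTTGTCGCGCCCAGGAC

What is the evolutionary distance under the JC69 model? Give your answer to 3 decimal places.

0.560

The sequences differ at 15 of 38 sites, so p = 15/38 ≈ 0.394737.
d = −(3/4) ln(1 − 4p/3) = −0.75 ln(1 − 0.526316) = −0.75 ln(0.473684)
  = −0.75 × (-0.747215) = 0.560411 substitutions/site.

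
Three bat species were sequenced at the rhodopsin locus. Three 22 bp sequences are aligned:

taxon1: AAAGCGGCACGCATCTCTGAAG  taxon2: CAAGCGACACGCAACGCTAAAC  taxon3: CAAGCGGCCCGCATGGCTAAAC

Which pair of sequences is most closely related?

taxon2 and taxon3

taxon1–taxon2: 6/22 differ, p = 0.273, d = 0.339.
taxon1–taxon3: 6/22 differ, p = 0.273, d = 0.339.
taxon2–taxon3: 4/22 differ, p = 0.182, d = 0.208.
The smallest distance is between taxon2 and taxon3.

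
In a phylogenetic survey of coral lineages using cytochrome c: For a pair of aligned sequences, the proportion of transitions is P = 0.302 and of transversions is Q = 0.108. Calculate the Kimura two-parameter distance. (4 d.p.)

0.6832

Under the Kimura two-parameter model, d = −½ ln(1 − 2P − Q) − ¼ ln(1 − 2Q).
1 − 2P − Q = 0.288, giving −½ ln(0.288) = 0.622397.
1 − 2Q = 0.784, giving −¼ ln(0.784) = 0.060837.
d = 0.622397 + 0.060837 = 0.683234.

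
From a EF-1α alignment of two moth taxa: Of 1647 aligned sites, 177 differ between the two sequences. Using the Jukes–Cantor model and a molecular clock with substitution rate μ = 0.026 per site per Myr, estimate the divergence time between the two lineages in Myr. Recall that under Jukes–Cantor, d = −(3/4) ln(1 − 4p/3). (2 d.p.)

2.23

p = 177/1647 ≈ 0.107468.
d = −(3/4) ln(1 − 4p/3) = −0.75 ln(1 − 0.143291) = −0.75 ln(0.856709)
  = −0.75 × (-0.154657) = 0.115993 substitutions/site.
Under a molecular clock d = 2μt, so t = d/(2μ) = 0.115993 / (2 × 0.026) = 2.23 Myr.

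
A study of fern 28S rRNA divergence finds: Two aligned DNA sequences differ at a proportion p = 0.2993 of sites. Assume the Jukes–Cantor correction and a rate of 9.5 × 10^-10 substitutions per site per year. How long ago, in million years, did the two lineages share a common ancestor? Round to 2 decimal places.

d = −(3/4) ln(1 − 4p/3) = −0.75 ln(1 − 0.399067) = −0.75 ln(0.600933)
  = −0.75 × (-0.509272) = 0.381954 substitutions/site.
Under a molecular clock d = 2μt, so t = d/(2μ) = 0.381954 / (2 × 9.5 × 10^-10) = 201.03 million years.

201.03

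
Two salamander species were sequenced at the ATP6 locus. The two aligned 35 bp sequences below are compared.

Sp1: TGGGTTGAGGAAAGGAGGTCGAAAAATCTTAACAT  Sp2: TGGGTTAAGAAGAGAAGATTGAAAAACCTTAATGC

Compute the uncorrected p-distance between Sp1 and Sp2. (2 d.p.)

The sequences differ at 10 of 35 positions (sites 7, 10, 12, 15, 18, 20, 27, 33, 34, 35).
p = 10/35 = 0.285714… ≈ 0.29 (to 2 d.p.).

0.29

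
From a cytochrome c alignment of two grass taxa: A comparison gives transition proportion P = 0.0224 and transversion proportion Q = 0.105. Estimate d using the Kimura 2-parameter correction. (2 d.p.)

Under the Kimura two-parameter model, d = −½ ln(1 − 2P − Q) − ¼ ln(1 − 2Q).
1 − 2P − Q = 0.8502, giving −½ ln(0.8502) = 0.081142.
1 − 2Q = 0.79, giving −¼ ln(0.79) = 0.058931.
d = 0.081142 + 0.058931 = 0.140073.

0.14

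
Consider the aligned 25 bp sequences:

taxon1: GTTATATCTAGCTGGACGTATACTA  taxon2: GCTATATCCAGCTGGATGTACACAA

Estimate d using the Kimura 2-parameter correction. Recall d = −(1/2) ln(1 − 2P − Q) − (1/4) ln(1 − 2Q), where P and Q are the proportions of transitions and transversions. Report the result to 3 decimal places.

Of 25 sites, 4 differences are transitions and 1 are transversions, so P = 4/25 = 0.16 and Q = 1/25 = 0.04.
Under the Kimura two-parameter model, d = −½ ln(1 − 2P − Q) − ¼ ln(1 − 2Q).
1 − 2P − Q = 0.64, giving −½ ln(0.64) = 0.223144.
1 − 2Q = 0.92, giving −¼ ln(0.92) = 0.020845.
d = 0.223144 + 0.020845 = 0.243989.

0.244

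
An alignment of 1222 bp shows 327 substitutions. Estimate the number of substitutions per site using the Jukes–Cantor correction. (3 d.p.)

0.331

p = 327/1222 ≈ 0.267594.
d = −(3/4) ln(1 − 4p/3) = −0.75 ln(1 − 0.356792) = −0.75 ln(0.643208)
  = −0.75 × (-0.441287) = 0.330965 substitutions/site.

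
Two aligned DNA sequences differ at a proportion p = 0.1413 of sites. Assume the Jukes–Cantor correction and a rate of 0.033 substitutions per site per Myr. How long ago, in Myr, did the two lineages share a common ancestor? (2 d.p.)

d = −(3/4) ln(1 − 4p/3) = −0.75 ln(1 − 0.1884) = −0.75 ln(0.8116)
  = −0.75 × (-0.208748) = 0.156561 substitutions/site.
Under a molecular clock d = 2μt, so t = d/(2μ) = 0.156561 / (2 × 0.033) = 2.37 Myr.

2.37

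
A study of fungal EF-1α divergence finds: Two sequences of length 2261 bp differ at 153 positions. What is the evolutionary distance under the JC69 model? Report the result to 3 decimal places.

0.071

p = 153/2261 ≈ 0.067669.
d = −(3/4) ln(1 − 4p/3) = −0.75 ln(1 − 0.090225) = −0.75 ln(0.909775)
  = −0.75 × (-0.094558) = 0.070919 substitutions/site.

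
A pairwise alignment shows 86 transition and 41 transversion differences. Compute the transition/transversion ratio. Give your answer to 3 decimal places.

R = 86/41 = 2.097560… ≈ 2.098 (to 3 d.p.).

2.098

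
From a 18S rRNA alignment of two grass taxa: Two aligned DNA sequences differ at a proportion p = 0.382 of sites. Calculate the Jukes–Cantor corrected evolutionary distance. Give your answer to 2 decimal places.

d = −(3/4) ln(1 − 4p/3) = −0.75 ln(1 − 0.509333) = −0.75 ln(0.490667)
  = −0.75 × (-0.711990) = 0.533993 substitutions/site.

0.53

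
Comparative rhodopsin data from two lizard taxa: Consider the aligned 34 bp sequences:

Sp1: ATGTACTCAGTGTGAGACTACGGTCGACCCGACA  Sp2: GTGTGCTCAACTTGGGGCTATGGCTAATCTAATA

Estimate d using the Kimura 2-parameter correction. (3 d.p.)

0.974

Of 34 sites, 14 differences are transitions and 1 are transversions, so P = 14/34 ≈ 0.411765 and Q = 1/34 ≈ 0.029412.
Under the Kimura two-parameter model, d = −½ ln(1 − 2P − Q) − ¼ ln(1 − 2Q).
1 − 2P − Q = 0.147058, giving −½ ln(0.147058) = 0.958464.
1 − 2Q = 0.941176, giving −¼ ln(0.941176) = 0.015156.
d = 0.958464 + 0.015156 = 0.973620.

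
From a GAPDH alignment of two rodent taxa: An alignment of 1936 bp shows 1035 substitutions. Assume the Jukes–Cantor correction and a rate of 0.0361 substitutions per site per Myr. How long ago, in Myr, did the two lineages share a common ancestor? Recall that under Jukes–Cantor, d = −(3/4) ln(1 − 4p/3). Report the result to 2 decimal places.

12.96

p = 1035/1936 ≈ 0.534607.
d = −(3/4) ln(1 − 4p/3) = −0.75 ln(1 − 0.712809) = −0.75 ln(0.287191)
  = −0.75 × (-1.247608) = 0.935706 substitutions/site.
Under a molecular clock d = 2μt, so t = d/(2μ) = 0.935706 / (2 × 0.0361) = 12.96 Myr.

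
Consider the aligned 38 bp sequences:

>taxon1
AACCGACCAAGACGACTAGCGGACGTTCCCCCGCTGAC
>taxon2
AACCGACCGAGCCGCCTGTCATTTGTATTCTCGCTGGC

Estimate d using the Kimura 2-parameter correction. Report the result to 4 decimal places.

0.5274

Of 38 sites, 8 differences are transitions and 6 are transversions, so P = 8/38 ≈ 0.210526 and Q = 6/38 ≈ 0.157895.
Under the Kimura two-parameter model, d = −½ ln(1 − 2P − Q) − ¼ ln(1 − 2Q).
1 − 2P − Q = 0.421053, giving −½ ln(0.421053) = 0.432498.
1 − 2Q = 0.68421, giving −¼ ln(0.68421) = 0.094873.
d = 0.432498 + 0.094873 = 0.527371.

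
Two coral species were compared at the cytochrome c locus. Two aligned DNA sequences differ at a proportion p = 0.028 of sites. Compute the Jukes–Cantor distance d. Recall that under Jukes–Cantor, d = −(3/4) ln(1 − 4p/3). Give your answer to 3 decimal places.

d = −(3/4) ln(1 − 4p/3) = −0.75 ln(1 − 0.037333) = −0.75 ln(0.962667)
  = −0.75 × (-0.038048) = 0.028536 substitutions/site.

0.029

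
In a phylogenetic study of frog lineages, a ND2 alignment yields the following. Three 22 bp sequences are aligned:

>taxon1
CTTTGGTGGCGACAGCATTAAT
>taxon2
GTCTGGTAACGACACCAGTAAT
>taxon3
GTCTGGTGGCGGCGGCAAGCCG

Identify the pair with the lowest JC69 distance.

taxon1–taxon2: 6/22 differ, p = 0.273, d = 0.339.
taxon1–taxon3: 9/22 differ, p = 0.409, d = 0.591.
taxon2–taxon3: 10/22 differ, p = 0.455, d = 0.699.
The smallest distance is between taxon1 and taxon2.

taxon1 and taxon2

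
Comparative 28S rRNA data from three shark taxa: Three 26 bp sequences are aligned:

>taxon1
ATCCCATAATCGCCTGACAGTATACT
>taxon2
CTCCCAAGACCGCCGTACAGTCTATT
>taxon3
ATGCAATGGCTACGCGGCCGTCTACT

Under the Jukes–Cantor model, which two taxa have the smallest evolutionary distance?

taxon1 and taxon2

taxon1–taxon2: 8/26 differ, p = 0.308, d = 0.396.
taxon1–taxon3: 12/26 differ, p = 0.462, d = 0.717.
taxon2–taxon3: 13/26 differ, p = 0.500, d = 0.824.
The smallest distance is between taxon1 and taxon2.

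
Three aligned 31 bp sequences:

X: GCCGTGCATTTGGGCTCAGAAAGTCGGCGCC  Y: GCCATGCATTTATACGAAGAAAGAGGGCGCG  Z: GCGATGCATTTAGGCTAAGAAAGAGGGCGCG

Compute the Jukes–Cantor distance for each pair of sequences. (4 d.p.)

X–Y: 9/31 sites differ → p ≈ 0.290323, d = −0.75 ln(1 − 0.387097) = 0.367161 ≈ 0.3672.
X–Z: 7/31 sites differ → p ≈ 0.225806, d = −0.75 ln(1 − 0.301075) = 0.268659 ≈ 0.2687.
Y–Z: 4/31 sites differ → p ≈ 0.129032, d = −0.75 ln(1 − 0.172043) = 0.141596 ≈ 0.1416.

d(X,Y) = 0.3672, d(X,Z) = 0.2687, d(Y,Z) = 0.1416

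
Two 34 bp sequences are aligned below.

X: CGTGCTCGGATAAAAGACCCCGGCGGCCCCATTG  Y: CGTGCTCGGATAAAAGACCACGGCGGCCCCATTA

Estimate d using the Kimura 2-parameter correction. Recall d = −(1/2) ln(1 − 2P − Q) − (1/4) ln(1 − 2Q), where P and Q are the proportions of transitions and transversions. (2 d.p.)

0.06

Of 34 sites, 1 differences are transitions and 1 are transversions, so P = 1/34 ≈ 0.029412 and Q = 1/34 ≈ 0.029412.
Under the Kimura two-parameter model, d = −½ ln(1 − 2P − Q) − ¼ ln(1 − 2Q).
1 − 2P − Q = 0.911764, giving −½ ln(0.911764) = 0.046187.
1 − 2Q = 0.941176, giving −¼ ln(0.941176) = 0.015156.
d = 0.046187 + 0.015156 = 0.061343.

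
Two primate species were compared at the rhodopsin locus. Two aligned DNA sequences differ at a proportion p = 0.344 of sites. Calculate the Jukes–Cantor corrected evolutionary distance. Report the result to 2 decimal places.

0.46

d = −(3/4) ln(1 − 4p/3) = −0.75 ln(1 − 0.458667) = −0.75 ln(0.541333)
  = −0.75 × (-0.613721) = 0.460291 substitutions/site.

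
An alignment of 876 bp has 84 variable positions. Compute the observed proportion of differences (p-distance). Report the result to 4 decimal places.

p = 84/876 = 0.095890… ≈ 0.0959 (to 4 d.p.).

0.0959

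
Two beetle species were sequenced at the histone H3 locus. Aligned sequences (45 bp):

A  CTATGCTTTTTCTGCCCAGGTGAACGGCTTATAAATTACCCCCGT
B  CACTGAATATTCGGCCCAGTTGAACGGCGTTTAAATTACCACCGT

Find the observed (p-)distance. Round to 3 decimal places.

0.222

The sequences differ at 10 of 45 positions (sites 2, 3, 6, 7, 9, 13, 20, 29, 31, 41).
p = 10/45 = 0.222222… ≈ 0.222 (to 3 d.p.).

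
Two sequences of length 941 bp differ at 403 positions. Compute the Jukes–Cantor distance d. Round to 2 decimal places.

p = 403/941 ≈ 0.428268.
d = −(3/4) ln(1 − 4p/3) = −0.75 ln(1 − 0.571024) = −0.75 ln(0.428976)
  = −0.75 × (-0.846354) = 0.634766 substitutions/site.

0.63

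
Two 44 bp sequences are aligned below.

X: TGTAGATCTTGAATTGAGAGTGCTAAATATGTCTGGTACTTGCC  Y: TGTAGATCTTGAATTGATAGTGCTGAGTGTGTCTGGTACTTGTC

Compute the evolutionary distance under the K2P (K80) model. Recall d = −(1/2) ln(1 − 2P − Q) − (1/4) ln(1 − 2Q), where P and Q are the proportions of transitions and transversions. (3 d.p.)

0.126

Of 44 sites, 4 differences are transitions and 1 are transversions, so P = 4/44 ≈ 0.090909 and Q = 1/44 ≈ 0.022727.
Under the Kimura two-parameter model, d = −½ ln(1 − 2P − Q) − ¼ ln(1 − 2Q).
1 − 2P − Q = 0.795455, giving −½ ln(0.795455) = 0.114421.
1 − 2Q = 0.954546, giving −¼ ln(0.954546) = 0.011630.
d = 0.114421 + 0.011630 = 0.126051.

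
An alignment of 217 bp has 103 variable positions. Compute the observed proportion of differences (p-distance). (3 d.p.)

0.475

p = 103/217 = 0.474654… ≈ 0.475 (to 3 d.p.).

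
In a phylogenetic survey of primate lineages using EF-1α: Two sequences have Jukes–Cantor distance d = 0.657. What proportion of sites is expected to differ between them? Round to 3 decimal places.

p = (3/4)(1 − e^(−4d/3)) = 0.75 × (1 − e^(-0.876)) = 0.75 × (1 − 0.416445) = 0.437666.

0.438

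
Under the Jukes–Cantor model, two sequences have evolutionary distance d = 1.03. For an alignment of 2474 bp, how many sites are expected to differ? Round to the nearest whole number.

1386

Invert JC69: p = (3/4)(1 − e^(−4d/3)) = 0.75 × (1 − e^(-1.373333)) = 0.75 × (1 − 0.253261) = 0.560054.
Expected differing sites = pL ≈ 0.560054 × 2474 = 1385.573596 ≈ 1386.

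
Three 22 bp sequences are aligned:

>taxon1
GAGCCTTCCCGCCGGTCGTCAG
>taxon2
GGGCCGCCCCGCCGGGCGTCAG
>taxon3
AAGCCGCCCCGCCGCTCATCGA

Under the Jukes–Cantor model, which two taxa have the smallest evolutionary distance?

taxon1–taxon2: 4/22 differ, p = 0.182, d = 0.208.
taxon1–taxon3: 7/22 differ, p = 0.318, d = 0.414.
taxon2–taxon3: 7/22 differ, p = 0.318, d = 0.414.
The smallest distance is between taxon1 and taxon2.

taxon1 and taxon2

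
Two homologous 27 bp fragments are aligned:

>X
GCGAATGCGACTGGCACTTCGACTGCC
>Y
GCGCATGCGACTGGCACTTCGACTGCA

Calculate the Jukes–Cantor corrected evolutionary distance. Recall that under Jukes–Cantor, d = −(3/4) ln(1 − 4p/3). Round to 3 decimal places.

0.078

The sequences differ at 2 of 27 sites (4, 27), so p = 2/27 ≈ 0.074074.
d = −(3/4) ln(1 − 4p/3) = −0.75 ln(1 − 0.098765) = −0.75 ln(0.901235)
  = −0.75 × (-0.103989) = 0.077992 substitutions/site.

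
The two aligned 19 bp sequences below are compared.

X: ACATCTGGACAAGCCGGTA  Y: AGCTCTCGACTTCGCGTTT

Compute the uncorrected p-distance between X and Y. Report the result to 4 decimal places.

The sequences differ at 9 of 19 positions (sites 2, 3, 7, 11, 12, 13, 14, 17, 19).
p = 9/19 = 0.473684… ≈ 0.4737 (to 4 d.p.).

0.4737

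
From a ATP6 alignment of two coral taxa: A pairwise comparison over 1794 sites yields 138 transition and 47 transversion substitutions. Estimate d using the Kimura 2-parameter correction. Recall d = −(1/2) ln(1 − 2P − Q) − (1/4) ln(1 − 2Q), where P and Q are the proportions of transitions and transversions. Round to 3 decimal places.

0.113

P = 138/1794 ≈ 0.076923 and Q = 47/1794 ≈ 0.026198.
Under the Kimura two-parameter model, d = −½ ln(1 − 2P − Q) − ¼ ln(1 − 2Q).
1 − 2P − Q = 0.819956, giving −½ ln(0.819956) = 0.099252.
1 − 2Q = 0.947604, giving −¼ ln(0.947604) = 0.013455.
d = 0.099252 + 0.013455 = 0.112707.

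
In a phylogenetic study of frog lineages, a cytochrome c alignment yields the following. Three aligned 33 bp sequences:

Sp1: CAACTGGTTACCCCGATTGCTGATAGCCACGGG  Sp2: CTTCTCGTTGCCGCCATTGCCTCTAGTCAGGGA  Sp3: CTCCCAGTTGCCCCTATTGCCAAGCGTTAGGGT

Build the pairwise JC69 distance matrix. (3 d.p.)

d(Sp1,Sp2) = 0.497, d(Sp1,Sp3) = 0.625, d(Sp2,Sp3) = 0.441

Sp1–Sp2: 12/33 sites differ → p ≈ 0.363636, d = −0.75 ln(1 − 0.484848) = 0.497470 ≈ 0.497.
Sp1–Sp3: 14/33 sites differ → p ≈ 0.424242, d = −0.75 ln(1 − 0.565656) = 0.625439 ≈ 0.625.
Sp2–Sp3: 11/33 sites differ → p ≈ 0.333333, d = −0.75 ln(1 − 0.444444) = 0.440839 ≈ 0.441.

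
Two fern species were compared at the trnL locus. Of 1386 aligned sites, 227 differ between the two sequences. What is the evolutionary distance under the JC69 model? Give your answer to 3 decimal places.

0.185

p = 227/1386 ≈ 0.163781.
d = −(3/4) ln(1 − 4p/3) = −0.75 ln(1 − 0.218375) = −0.75 ln(0.781625)
  = −0.75 × (-0.246380) = 0.184785 substitutions/site.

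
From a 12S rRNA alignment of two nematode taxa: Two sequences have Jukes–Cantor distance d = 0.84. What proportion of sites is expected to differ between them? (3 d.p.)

0.505

p = (3/4)(1 − e^(−4d/3)) = 0.75 × (1 − e^(-1.12)) = 0.75 × (1 − 0.326280) = 0.505290.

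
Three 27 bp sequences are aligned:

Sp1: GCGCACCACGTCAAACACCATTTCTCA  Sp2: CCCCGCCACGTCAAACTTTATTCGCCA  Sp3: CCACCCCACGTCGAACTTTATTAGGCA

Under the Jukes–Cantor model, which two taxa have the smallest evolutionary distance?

Sp1–Sp2: 9/27 differ, p = 0.333, d = 0.441.
Sp1–Sp3: 10/27 differ, p = 0.370, d = 0.511.
Sp2–Sp3: 5/27 differ, p = 0.185, d = 0.213.
The smallest distance is between Sp2 and Sp3.

Sp2 and Sp3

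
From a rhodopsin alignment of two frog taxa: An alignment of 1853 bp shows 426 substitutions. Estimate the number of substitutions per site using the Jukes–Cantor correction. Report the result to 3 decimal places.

0.275

p = 426/1853 ≈ 0.229897.
d = −(3/4) ln(1 − 4p/3) = −0.75 ln(1 − 0.306529) = −0.75 ln(0.693471)
  = −0.75 × (-0.366046) = 0.274535 substitutions/site.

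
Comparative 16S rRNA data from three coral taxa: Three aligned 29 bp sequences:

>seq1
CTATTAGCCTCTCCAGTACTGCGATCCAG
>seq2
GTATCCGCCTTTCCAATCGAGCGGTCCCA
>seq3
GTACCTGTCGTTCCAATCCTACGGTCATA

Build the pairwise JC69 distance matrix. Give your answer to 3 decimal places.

seq1–seq2: 11/29 sites differ → p ≈ 0.37931, d = −0.75 ln(1 − 0.505747) = 0.528531 ≈ 0.529.
seq1–seq3: 14/29 sites differ → p ≈ 0.482759, d = −0.75 ln(1 − 0.643679) = 0.773942 ≈ 0.774.
seq2–seq3: 9/29 sites differ → p ≈ 0.310345, d = −0.75 ln(1 − 0.413793) = 0.400562 ≈ 0.401.

d(seq1,seq2) = 0.529, d(seq1,seq3) = 0.774, d(seq2,seq3) = 0.401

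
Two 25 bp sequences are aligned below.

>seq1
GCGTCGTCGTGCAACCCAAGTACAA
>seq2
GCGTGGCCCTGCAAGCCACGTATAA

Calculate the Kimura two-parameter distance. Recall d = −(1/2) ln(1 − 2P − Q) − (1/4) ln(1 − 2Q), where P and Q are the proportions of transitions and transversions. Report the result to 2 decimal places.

0.29

Of 25 sites, 2 differences are transitions and 4 are transversions, so P = 2/25 = 0.08 and Q = 4/25 = 0.16.
Under the Kimura two-parameter model, d = −½ ln(1 − 2P − Q) − ¼ ln(1 − 2Q).
1 − 2P − Q = 0.68, giving −½ ln(0.68) = 0.192831.
1 − 2Q = 0.68, giving −¼ ln(0.68) = 0.096416.
d = 0.192831 + 0.096416 = 0.289247.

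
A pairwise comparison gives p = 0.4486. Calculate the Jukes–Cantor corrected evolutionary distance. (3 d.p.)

d = −(3/4) ln(1 − 4p/3) = −0.75 ln(1 − 0.598133) = −0.75 ln(0.401867)
  = −0.75 × (-0.911634) = 0.683726 substitutions/site.

0.684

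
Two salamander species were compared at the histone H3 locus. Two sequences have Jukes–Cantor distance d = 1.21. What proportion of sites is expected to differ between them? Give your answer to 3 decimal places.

0.601

p = (3/4)(1 − e^(−4d/3)) = 0.75 × (1 − e^(-1.613333)) = 0.75 × (1 − 0.199222) = 0.600584.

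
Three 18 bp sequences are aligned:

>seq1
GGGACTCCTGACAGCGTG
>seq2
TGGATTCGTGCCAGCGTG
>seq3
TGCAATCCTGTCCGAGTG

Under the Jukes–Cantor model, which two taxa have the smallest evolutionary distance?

seq1 and seq2

seq1–seq2: 4/18 differ, p = 0.222, d = 0.264.
seq1–seq3: 6/18 differ, p = 0.333, d = 0.441.
seq2–seq3: 6/18 differ, p = 0.333, d = 0.441.
The smallest distance is between seq1 and seq2.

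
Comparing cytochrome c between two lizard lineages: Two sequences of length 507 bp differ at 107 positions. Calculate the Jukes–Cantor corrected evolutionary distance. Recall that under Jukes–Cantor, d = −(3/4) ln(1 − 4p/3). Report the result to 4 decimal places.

0.2478

p = 107/507 ≈ 0.211045.
d = −(3/4) ln(1 − 4p/3) = −0.75 ln(1 − 0.281393) = −0.75 ln(0.718607)
  = −0.75 × (-0.330441) = 0.247831 substitutions/site.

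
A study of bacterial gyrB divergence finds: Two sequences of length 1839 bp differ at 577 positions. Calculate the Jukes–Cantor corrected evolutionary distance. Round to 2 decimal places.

0.41

p = 577/1839 ≈ 0.313757.
d = −(3/4) ln(1 − 4p/3) = −0.75 ln(1 − 0.418343) = −0.75 ln(0.581657)
  = −0.75 × (-0.541874) = 0.406406 substitutions/site.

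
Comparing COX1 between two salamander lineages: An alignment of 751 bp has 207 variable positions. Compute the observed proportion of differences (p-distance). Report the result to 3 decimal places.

p = 207/751 = 0.275632… ≈ 0.276 (to 3 d.p.).

0.276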